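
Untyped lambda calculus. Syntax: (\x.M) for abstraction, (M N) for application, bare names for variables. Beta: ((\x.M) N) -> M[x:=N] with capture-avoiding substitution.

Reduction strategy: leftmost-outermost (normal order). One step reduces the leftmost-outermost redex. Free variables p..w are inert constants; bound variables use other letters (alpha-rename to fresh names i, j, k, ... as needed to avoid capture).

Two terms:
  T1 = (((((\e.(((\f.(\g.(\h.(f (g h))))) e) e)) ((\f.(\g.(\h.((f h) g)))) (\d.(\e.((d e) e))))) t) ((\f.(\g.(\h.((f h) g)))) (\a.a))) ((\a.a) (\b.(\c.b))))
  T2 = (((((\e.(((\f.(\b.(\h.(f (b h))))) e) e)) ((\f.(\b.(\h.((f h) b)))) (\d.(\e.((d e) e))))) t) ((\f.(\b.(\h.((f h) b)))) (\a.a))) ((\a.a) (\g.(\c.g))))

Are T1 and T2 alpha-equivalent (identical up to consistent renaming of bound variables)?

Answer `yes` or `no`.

Term 1: (((((\e.(((\f.(\g.(\h.(f (g h))))) e) e)) ((\f.(\g.(\h.((f h) g)))) (\d.(\e.((d e) e))))) t) ((\f.(\g.(\h.((f h) g)))) (\a.a))) ((\a.a) (\b.(\c.b))))
Term 2: (((((\e.(((\f.(\b.(\h.(f (b h))))) e) e)) ((\f.(\b.(\h.((f h) b)))) (\d.(\e.((d e) e))))) t) ((\f.(\b.(\h.((f h) b)))) (\a.a))) ((\a.a) (\g.(\c.g))))
Alpha-equivalence: compare structure up to binder renaming.
Result: True

Answer: yes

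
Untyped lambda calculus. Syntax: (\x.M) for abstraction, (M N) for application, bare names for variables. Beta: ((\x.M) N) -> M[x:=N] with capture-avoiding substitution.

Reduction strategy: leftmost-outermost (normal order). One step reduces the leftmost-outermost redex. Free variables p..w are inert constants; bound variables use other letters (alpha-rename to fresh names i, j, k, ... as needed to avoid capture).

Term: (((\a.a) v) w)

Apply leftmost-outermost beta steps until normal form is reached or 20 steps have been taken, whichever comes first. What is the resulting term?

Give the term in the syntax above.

Step 0: (((\a.a) v) w)
Step 1: (v w)

Answer: (v w)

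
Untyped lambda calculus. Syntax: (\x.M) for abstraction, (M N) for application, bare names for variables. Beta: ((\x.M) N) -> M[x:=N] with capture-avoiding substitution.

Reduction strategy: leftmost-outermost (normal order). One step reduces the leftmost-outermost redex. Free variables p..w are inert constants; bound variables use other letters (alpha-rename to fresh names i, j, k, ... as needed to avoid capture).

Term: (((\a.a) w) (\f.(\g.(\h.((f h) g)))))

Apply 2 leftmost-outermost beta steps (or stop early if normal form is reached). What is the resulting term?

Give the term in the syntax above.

Step 0: (((\a.a) w) (\f.(\g.(\h.((f h) g)))))
Step 1: (w (\f.(\g.(\h.((f h) g)))))
Step 2: (normal form reached)

Answer: (w (\f.(\g.(\h.((f h) g)))))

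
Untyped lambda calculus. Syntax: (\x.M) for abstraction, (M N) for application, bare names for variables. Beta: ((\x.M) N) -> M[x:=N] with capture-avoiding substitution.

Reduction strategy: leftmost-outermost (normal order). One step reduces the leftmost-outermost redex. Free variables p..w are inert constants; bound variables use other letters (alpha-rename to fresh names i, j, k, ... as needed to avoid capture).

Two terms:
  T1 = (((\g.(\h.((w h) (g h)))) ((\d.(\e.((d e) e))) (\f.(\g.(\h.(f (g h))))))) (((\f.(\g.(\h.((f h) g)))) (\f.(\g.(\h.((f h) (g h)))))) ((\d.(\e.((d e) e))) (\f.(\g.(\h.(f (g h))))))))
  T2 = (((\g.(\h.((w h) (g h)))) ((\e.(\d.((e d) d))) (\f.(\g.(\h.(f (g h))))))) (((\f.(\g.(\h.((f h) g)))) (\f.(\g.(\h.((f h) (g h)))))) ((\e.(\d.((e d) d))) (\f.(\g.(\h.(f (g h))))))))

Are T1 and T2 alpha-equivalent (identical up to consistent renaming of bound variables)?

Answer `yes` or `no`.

Term 1: (((\g.(\h.((w h) (g h)))) ((\d.(\e.((d e) e))) (\f.(\g.(\h.(f (g h))))))) (((\f.(\g.(\h.((f h) g)))) (\f.(\g.(\h.((f h) (g h)))))) ((\d.(\e.((d e) e))) (\f.(\g.(\h.(f (g h))))))))
Term 2: (((\g.(\h.((w h) (g h)))) ((\e.(\d.((e d) d))) (\f.(\g.(\h.(f (g h))))))) (((\f.(\g.(\h.((f h) g)))) (\f.(\g.(\h.((f h) (g h)))))) ((\e.(\d.((e d) d))) (\f.(\g.(\h.(f (g h))))))))
Alpha-equivalence: compare structure up to binder renaming.
Result: True

Answer: yes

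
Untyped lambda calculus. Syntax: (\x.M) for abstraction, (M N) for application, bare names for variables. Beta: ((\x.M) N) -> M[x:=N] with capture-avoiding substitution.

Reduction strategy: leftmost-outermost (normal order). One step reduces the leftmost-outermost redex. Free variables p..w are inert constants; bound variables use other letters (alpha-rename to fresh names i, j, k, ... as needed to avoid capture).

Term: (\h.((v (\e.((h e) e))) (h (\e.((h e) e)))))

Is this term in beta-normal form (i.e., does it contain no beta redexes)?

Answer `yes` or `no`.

Term: (\h.((v (\e.((h e) e))) (h (\e.((h e) e)))))
No beta redexes found.

Answer: yes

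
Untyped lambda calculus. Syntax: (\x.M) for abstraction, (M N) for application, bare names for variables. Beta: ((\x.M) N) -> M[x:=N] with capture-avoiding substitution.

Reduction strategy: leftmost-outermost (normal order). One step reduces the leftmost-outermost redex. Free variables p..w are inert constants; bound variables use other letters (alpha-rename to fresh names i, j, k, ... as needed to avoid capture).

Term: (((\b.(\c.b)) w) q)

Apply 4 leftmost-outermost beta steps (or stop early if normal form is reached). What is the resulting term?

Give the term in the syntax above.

Answer: w

Derivation:
Step 0: (((\b.(\c.b)) w) q)
Step 1: ((\c.w) q)
Step 2: w
Step 3: (normal form reached)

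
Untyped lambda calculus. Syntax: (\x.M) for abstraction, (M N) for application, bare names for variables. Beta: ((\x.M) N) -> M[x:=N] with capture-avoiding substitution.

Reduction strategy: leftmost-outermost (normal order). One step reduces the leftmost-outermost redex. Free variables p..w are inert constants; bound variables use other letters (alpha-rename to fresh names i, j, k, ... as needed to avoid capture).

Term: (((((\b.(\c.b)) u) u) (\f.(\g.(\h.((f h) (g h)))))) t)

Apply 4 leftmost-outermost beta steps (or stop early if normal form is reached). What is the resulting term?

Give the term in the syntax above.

Step 0: (((((\b.(\c.b)) u) u) (\f.(\g.(\h.((f h) (g h)))))) t)
Step 1: ((((\c.u) u) (\f.(\g.(\h.((f h) (g h)))))) t)
Step 2: ((u (\f.(\g.(\h.((f h) (g h)))))) t)
Step 3: (normal form reached)

Answer: ((u (\f.(\g.(\h.((f h) (g h)))))) t)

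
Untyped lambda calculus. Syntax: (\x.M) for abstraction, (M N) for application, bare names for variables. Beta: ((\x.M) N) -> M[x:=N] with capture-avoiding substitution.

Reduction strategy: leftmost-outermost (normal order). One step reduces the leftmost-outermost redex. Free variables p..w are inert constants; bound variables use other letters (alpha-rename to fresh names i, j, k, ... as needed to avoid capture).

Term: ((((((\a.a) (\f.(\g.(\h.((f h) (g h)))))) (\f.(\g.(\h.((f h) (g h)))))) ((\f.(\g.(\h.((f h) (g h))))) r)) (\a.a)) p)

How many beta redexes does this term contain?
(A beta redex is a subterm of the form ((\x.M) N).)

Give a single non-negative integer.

Answer: 2

Derivation:
Term: ((((((\a.a) (\f.(\g.(\h.((f h) (g h)))))) (\f.(\g.(\h.((f h) (g h)))))) ((\f.(\g.(\h.((f h) (g h))))) r)) (\a.a)) p)
  Redex: ((\a.a) (\f.(\g.(\h.((f h) (g h))))))
  Redex: ((\f.(\g.(\h.((f h) (g h))))) r)
Total redexes: 2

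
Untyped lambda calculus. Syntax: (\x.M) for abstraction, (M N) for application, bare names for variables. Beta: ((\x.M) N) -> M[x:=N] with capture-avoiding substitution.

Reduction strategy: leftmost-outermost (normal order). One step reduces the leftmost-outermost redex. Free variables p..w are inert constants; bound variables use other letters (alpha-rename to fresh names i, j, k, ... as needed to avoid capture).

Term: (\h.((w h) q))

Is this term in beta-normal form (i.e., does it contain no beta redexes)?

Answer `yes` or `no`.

Term: (\h.((w h) q))
No beta redexes found.

Answer: yes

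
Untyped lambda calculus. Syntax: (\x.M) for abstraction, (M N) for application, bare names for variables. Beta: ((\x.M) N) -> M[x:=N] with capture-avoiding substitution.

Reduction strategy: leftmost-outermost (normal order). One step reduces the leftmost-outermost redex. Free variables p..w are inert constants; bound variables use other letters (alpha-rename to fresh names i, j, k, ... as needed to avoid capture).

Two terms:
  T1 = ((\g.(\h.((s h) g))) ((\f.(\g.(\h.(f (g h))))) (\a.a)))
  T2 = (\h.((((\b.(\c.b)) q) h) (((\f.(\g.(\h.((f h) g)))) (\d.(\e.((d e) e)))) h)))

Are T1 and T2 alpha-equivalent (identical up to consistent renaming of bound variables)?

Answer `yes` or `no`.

Answer: no

Derivation:
Term 1: ((\g.(\h.((s h) g))) ((\f.(\g.(\h.(f (g h))))) (\a.a)))
Term 2: (\h.((((\b.(\c.b)) q) h) (((\f.(\g.(\h.((f h) g)))) (\d.(\e.((d e) e)))) h)))
Alpha-equivalence: compare structure up to binder renaming.
Result: False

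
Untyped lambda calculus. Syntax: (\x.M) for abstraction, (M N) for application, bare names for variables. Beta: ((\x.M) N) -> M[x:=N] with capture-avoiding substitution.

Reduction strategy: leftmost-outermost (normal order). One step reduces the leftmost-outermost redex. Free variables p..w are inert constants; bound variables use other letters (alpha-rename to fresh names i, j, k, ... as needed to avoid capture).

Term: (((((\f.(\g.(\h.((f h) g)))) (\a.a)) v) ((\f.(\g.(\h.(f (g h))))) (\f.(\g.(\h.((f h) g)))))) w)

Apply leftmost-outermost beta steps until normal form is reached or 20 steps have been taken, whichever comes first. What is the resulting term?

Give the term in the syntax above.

Step 0: (((((\f.(\g.(\h.((f h) g)))) (\a.a)) v) ((\f.(\g.(\h.(f (g h))))) (\f.(\g.(\h.((f h) g)))))) w)
Step 1: ((((\g.(\h.(((\a.a) h) g))) v) ((\f.(\g.(\h.(f (g h))))) (\f.(\g.(\h.((f h) g)))))) w)
Step 2: (((\h.(((\a.a) h) v)) ((\f.(\g.(\h.(f (g h))))) (\f.(\g.(\h.((f h) g)))))) w)
Step 3: ((((\a.a) ((\f.(\g.(\h.(f (g h))))) (\f.(\g.(\h.((f h) g)))))) v) w)
Step 4: ((((\f.(\g.(\h.(f (g h))))) (\f.(\g.(\h.((f h) g))))) v) w)
Step 5: (((\g.(\h.((\f.(\g.(\h.((f h) g)))) (g h)))) v) w)
Step 6: ((\h.((\f.(\g.(\h.((f h) g)))) (v h))) w)
Step 7: ((\f.(\g.(\h.((f h) g)))) (v w))
Step 8: (\g.(\h.(((v w) h) g)))

Answer: (\g.(\h.(((v w) h) g)))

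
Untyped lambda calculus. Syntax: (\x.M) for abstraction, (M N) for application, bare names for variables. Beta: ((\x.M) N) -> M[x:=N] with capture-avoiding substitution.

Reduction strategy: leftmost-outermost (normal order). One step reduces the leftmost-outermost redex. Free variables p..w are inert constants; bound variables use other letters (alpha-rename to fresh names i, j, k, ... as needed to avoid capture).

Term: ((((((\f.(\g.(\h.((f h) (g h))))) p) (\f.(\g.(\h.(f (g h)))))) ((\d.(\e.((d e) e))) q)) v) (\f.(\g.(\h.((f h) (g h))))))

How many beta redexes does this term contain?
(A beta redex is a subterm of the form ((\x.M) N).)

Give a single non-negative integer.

Term: ((((((\f.(\g.(\h.((f h) (g h))))) p) (\f.(\g.(\h.(f (g h)))))) ((\d.(\e.((d e) e))) q)) v) (\f.(\g.(\h.((f h) (g h))))))
  Redex: ((\f.(\g.(\h.((f h) (g h))))) p)
  Redex: ((\d.(\e.((d e) e))) q)
Total redexes: 2

Answer: 2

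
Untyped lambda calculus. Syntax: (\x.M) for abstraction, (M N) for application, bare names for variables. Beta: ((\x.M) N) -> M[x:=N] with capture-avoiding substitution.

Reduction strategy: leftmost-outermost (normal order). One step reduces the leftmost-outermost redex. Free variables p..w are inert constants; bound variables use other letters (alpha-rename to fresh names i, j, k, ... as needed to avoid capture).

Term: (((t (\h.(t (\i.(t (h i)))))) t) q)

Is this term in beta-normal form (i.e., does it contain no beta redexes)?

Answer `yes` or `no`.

Answer: yes

Derivation:
Term: (((t (\h.(t (\i.(t (h i)))))) t) q)
No beta redexes found.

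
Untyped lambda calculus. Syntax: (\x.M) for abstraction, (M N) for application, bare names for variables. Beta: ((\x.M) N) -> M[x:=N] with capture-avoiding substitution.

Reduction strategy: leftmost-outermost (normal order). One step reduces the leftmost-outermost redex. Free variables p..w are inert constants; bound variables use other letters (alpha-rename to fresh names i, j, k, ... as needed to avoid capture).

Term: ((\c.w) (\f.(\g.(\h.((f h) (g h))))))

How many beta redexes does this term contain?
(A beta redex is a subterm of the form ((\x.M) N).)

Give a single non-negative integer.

Term: ((\c.w) (\f.(\g.(\h.((f h) (g h))))))
  Redex: ((\c.w) (\f.(\g.(\h.((f h) (g h))))))
Total redexes: 1

Answer: 1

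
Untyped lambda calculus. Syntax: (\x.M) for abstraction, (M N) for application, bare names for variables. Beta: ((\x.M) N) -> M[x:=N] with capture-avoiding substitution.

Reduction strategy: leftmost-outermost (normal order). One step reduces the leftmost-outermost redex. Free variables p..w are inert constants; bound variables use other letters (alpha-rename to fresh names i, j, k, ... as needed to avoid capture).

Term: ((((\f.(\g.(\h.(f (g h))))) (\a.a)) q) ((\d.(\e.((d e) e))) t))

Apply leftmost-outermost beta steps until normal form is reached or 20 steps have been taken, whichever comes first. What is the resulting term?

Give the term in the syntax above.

Step 0: ((((\f.(\g.(\h.(f (g h))))) (\a.a)) q) ((\d.(\e.((d e) e))) t))
Step 1: (((\g.(\h.((\a.a) (g h)))) q) ((\d.(\e.((d e) e))) t))
Step 2: ((\h.((\a.a) (q h))) ((\d.(\e.((d e) e))) t))
Step 3: ((\a.a) (q ((\d.(\e.((d e) e))) t)))
Step 4: (q ((\d.(\e.((d e) e))) t))
Step 5: (q (\e.((t e) e)))

Answer: (q (\e.((t e) e)))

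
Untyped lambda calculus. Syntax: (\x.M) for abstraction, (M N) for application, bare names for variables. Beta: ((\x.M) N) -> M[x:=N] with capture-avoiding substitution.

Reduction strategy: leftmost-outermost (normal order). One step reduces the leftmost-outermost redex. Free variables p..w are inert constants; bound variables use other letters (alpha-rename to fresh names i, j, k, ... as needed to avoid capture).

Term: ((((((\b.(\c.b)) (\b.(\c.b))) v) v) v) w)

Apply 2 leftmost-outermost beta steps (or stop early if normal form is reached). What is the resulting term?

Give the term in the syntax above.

Answer: ((((\b.(\c.b)) v) v) w)

Derivation:
Step 0: ((((((\b.(\c.b)) (\b.(\c.b))) v) v) v) w)
Step 1: (((((\c.(\b.(\c.b))) v) v) v) w)
Step 2: ((((\b.(\c.b)) v) v) w)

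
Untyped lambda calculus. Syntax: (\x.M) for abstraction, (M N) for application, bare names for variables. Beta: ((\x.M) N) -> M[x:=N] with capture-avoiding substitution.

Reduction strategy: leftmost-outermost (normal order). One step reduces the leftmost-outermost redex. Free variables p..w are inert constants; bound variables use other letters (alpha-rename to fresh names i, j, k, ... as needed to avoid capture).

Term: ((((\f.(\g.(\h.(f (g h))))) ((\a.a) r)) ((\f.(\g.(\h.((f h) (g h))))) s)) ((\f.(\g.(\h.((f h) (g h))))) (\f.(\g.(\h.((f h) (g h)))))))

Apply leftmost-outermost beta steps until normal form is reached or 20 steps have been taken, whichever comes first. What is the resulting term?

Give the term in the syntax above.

Step 0: ((((\f.(\g.(\h.(f (g h))))) ((\a.a) r)) ((\f.(\g.(\h.((f h) (g h))))) s)) ((\f.(\g.(\h.((f h) (g h))))) (\f.(\g.(\h.((f h) (g h)))))))
Step 1: (((\g.(\h.(((\a.a) r) (g h)))) ((\f.(\g.(\h.((f h) (g h))))) s)) ((\f.(\g.(\h.((f h) (g h))))) (\f.(\g.(\h.((f h) (g h)))))))
Step 2: ((\h.(((\a.a) r) (((\f.(\g.(\h.((f h) (g h))))) s) h))) ((\f.(\g.(\h.((f h) (g h))))) (\f.(\g.(\h.((f h) (g h)))))))
Step 3: (((\a.a) r) (((\f.(\g.(\h.((f h) (g h))))) s) ((\f.(\g.(\h.((f h) (g h))))) (\f.(\g.(\h.((f h) (g h))))))))
Step 4: (r (((\f.(\g.(\h.((f h) (g h))))) s) ((\f.(\g.(\h.((f h) (g h))))) (\f.(\g.(\h.((f h) (g h))))))))
Step 5: (r ((\g.(\h.((s h) (g h)))) ((\f.(\g.(\h.((f h) (g h))))) (\f.(\g.(\h.((f h) (g h))))))))
Step 6: (r (\h.((s h) (((\f.(\g.(\h.((f h) (g h))))) (\f.(\g.(\h.((f h) (g h)))))) h))))
Step 7: (r (\h.((s h) ((\g.(\h.(((\f.(\g.(\h.((f h) (g h))))) h) (g h)))) h))))
Step 8: (r (\h.((s h) (\i.(((\f.(\g.(\h.((f h) (g h))))) i) (h i))))))
Step 9: (r (\h.((s h) (\i.((\g.(\h.((i h) (g h)))) (h i))))))
Step 10: (r (\h.((s h) (\i.(\j.((i j) ((h i) j)))))))

Answer: (r (\h.((s h) (\i.(\j.((i j) ((h i) j)))))))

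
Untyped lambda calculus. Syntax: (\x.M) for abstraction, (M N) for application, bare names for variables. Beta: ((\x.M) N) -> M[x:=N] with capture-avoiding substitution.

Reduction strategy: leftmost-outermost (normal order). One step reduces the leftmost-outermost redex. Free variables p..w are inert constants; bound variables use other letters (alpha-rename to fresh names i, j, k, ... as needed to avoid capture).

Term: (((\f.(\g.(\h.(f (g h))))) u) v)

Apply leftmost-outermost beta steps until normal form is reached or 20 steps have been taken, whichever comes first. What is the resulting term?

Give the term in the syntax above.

Answer: (\h.(u (v h)))

Derivation:
Step 0: (((\f.(\g.(\h.(f (g h))))) u) v)
Step 1: ((\g.(\h.(u (g h)))) v)
Step 2: (\h.(u (v h)))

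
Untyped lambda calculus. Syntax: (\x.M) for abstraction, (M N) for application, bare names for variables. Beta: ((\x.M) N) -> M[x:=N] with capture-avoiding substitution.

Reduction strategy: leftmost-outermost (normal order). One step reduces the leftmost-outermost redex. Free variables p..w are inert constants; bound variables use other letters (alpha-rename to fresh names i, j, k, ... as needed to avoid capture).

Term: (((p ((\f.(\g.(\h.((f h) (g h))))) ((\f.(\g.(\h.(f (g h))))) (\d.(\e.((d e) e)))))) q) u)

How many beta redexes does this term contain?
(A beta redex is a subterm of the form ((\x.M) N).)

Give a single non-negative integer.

Term: (((p ((\f.(\g.(\h.((f h) (g h))))) ((\f.(\g.(\h.(f (g h))))) (\d.(\e.((d e) e)))))) q) u)
  Redex: ((\f.(\g.(\h.((f h) (g h))))) ((\f.(\g.(\h.(f (g h))))) (\d.(\e.((d e) e)))))
  Redex: ((\f.(\g.(\h.(f (g h))))) (\d.(\e.((d e) e))))
Total redexes: 2

Answer: 2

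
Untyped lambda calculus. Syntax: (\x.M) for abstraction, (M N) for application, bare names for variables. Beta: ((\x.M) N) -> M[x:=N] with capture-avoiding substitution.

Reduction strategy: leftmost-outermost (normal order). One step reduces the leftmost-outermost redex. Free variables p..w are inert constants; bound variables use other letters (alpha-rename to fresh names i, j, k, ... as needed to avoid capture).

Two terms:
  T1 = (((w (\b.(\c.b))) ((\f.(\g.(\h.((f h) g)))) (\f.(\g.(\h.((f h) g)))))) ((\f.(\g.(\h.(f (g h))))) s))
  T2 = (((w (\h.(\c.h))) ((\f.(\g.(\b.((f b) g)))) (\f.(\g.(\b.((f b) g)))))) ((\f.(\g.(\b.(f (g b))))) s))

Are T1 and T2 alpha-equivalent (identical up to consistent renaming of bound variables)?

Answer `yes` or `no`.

Term 1: (((w (\b.(\c.b))) ((\f.(\g.(\h.((f h) g)))) (\f.(\g.(\h.((f h) g)))))) ((\f.(\g.(\h.(f (g h))))) s))
Term 2: (((w (\h.(\c.h))) ((\f.(\g.(\b.((f b) g)))) (\f.(\g.(\b.((f b) g)))))) ((\f.(\g.(\b.(f (g b))))) s))
Alpha-equivalence: compare structure up to binder renaming.
Result: True

Answer: yes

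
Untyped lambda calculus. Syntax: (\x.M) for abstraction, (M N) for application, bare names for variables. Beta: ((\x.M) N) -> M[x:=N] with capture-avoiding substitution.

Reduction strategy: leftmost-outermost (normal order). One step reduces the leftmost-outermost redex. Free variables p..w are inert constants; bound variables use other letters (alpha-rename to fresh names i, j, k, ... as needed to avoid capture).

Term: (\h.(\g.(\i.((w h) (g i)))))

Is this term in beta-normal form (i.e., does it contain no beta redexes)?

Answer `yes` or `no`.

Term: (\h.(\g.(\i.((w h) (g i)))))
No beta redexes found.

Answer: yes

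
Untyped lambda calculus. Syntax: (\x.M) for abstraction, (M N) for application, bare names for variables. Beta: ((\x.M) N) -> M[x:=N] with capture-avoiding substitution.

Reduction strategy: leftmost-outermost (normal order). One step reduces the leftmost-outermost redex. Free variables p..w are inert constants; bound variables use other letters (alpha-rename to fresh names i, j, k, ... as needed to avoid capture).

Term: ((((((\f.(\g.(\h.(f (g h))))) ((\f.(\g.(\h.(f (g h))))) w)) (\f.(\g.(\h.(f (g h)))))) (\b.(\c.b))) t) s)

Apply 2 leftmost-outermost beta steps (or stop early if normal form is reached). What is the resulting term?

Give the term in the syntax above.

Answer: ((((\h.(((\f.(\g.(\h.(f (g h))))) w) ((\f.(\g.(\h.(f (g h))))) h))) (\b.(\c.b))) t) s)

Derivation:
Step 0: ((((((\f.(\g.(\h.(f (g h))))) ((\f.(\g.(\h.(f (g h))))) w)) (\f.(\g.(\h.(f (g h)))))) (\b.(\c.b))) t) s)
Step 1: (((((\g.(\h.(((\f.(\g.(\h.(f (g h))))) w) (g h)))) (\f.(\g.(\h.(f (g h)))))) (\b.(\c.b))) t) s)
Step 2: ((((\h.(((\f.(\g.(\h.(f (g h))))) w) ((\f.(\g.(\h.(f (g h))))) h))) (\b.(\c.b))) t) s)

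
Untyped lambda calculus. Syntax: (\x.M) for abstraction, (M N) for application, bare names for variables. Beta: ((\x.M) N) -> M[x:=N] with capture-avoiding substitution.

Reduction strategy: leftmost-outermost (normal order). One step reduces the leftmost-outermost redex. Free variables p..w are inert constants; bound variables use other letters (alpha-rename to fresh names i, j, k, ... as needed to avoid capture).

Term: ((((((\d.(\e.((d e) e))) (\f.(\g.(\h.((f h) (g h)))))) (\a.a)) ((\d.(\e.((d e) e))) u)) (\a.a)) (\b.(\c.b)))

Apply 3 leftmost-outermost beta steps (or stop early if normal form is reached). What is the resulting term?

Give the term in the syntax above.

Answer: (((((\g.(\h.(((\a.a) h) (g h)))) (\a.a)) ((\d.(\e.((d e) e))) u)) (\a.a)) (\b.(\c.b)))

Derivation:
Step 0: ((((((\d.(\e.((d e) e))) (\f.(\g.(\h.((f h) (g h)))))) (\a.a)) ((\d.(\e.((d e) e))) u)) (\a.a)) (\b.(\c.b)))
Step 1: (((((\e.(((\f.(\g.(\h.((f h) (g h))))) e) e)) (\a.a)) ((\d.(\e.((d e) e))) u)) (\a.a)) (\b.(\c.b)))
Step 2: ((((((\f.(\g.(\h.((f h) (g h))))) (\a.a)) (\a.a)) ((\d.(\e.((d e) e))) u)) (\a.a)) (\b.(\c.b)))
Step 3: (((((\g.(\h.(((\a.a) h) (g h)))) (\a.a)) ((\d.(\e.((d e) e))) u)) (\a.a)) (\b.(\c.b)))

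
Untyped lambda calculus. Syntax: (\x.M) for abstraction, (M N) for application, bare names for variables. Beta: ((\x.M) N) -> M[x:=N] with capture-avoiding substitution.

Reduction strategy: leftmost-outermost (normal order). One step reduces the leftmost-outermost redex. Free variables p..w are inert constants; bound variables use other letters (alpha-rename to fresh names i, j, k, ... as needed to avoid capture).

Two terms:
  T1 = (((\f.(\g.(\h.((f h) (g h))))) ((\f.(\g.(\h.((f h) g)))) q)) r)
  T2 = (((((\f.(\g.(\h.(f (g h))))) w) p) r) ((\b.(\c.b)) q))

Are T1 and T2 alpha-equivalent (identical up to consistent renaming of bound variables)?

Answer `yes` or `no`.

Term 1: (((\f.(\g.(\h.((f h) (g h))))) ((\f.(\g.(\h.((f h) g)))) q)) r)
Term 2: (((((\f.(\g.(\h.(f (g h))))) w) p) r) ((\b.(\c.b)) q))
Alpha-equivalence: compare structure up to binder renaming.
Result: False

Answer: no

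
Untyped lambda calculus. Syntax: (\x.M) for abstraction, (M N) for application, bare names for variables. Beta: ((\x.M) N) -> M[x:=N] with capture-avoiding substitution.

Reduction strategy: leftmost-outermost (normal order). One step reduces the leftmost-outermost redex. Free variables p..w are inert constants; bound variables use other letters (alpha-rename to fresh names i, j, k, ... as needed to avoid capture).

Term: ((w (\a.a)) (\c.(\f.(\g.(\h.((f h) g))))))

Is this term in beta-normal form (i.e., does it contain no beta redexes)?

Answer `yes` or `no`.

Term: ((w (\a.a)) (\c.(\f.(\g.(\h.((f h) g))))))
No beta redexes found.

Answer: yes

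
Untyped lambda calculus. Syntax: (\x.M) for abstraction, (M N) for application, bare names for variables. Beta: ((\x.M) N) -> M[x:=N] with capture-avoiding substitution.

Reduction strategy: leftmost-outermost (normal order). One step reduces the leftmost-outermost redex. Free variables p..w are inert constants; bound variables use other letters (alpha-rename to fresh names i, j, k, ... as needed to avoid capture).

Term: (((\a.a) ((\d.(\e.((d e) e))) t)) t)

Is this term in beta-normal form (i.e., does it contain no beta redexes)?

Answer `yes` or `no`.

Answer: no

Derivation:
Term: (((\a.a) ((\d.(\e.((d e) e))) t)) t)
Found 2 beta redex(es).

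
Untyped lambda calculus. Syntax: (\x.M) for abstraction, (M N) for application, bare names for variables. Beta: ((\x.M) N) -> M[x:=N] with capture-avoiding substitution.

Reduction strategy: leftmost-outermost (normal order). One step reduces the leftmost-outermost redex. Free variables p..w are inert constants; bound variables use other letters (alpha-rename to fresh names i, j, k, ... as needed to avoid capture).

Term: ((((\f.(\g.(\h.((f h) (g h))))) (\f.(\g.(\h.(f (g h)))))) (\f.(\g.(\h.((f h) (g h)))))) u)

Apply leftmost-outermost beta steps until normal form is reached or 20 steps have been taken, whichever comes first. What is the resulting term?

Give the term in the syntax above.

Answer: (\h.(u (\i.((u i) (h i)))))

Derivation:
Step 0: ((((\f.(\g.(\h.((f h) (g h))))) (\f.(\g.(\h.(f (g h)))))) (\f.(\g.(\h.((f h) (g h)))))) u)
Step 1: (((\g.(\h.(((\f.(\g.(\h.(f (g h))))) h) (g h)))) (\f.(\g.(\h.((f h) (g h)))))) u)
Step 2: ((\h.(((\f.(\g.(\h.(f (g h))))) h) ((\f.(\g.(\h.((f h) (g h))))) h))) u)
Step 3: (((\f.(\g.(\h.(f (g h))))) u) ((\f.(\g.(\h.((f h) (g h))))) u))
Step 4: ((\g.(\h.(u (g h)))) ((\f.(\g.(\h.((f h) (g h))))) u))
Step 5: (\h.(u (((\f.(\g.(\h.((f h) (g h))))) u) h)))
Step 6: (\h.(u ((\g.(\h.((u h) (g h)))) h)))
Step 7: (\h.(u (\i.((u i) (h i)))))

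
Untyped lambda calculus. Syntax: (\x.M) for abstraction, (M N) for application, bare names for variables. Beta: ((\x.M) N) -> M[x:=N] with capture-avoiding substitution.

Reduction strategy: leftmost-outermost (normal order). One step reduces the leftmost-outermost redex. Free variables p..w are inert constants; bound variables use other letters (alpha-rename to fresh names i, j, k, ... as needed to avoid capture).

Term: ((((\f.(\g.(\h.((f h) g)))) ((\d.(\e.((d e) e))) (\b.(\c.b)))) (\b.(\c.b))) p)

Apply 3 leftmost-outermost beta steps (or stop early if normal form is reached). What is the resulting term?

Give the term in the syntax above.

Answer: ((((\d.(\e.((d e) e))) (\b.(\c.b))) p) (\b.(\c.b)))

Derivation:
Step 0: ((((\f.(\g.(\h.((f h) g)))) ((\d.(\e.((d e) e))) (\b.(\c.b)))) (\b.(\c.b))) p)
Step 1: (((\g.(\h.((((\d.(\e.((d e) e))) (\b.(\c.b))) h) g))) (\b.(\c.b))) p)
Step 2: ((\h.((((\d.(\e.((d e) e))) (\b.(\c.b))) h) (\b.(\c.b)))) p)
Step 3: ((((\d.(\e.((d e) e))) (\b.(\c.b))) p) (\b.(\c.b)))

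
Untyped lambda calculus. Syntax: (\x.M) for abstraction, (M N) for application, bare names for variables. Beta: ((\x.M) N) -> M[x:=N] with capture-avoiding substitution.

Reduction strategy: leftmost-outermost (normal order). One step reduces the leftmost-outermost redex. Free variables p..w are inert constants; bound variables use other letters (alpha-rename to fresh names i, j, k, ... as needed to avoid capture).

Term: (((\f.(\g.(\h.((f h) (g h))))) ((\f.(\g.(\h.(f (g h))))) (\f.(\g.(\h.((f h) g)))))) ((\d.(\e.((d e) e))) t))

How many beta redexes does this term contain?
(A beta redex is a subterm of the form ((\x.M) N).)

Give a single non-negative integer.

Term: (((\f.(\g.(\h.((f h) (g h))))) ((\f.(\g.(\h.(f (g h))))) (\f.(\g.(\h.((f h) g)))))) ((\d.(\e.((d e) e))) t))
  Redex: ((\f.(\g.(\h.((f h) (g h))))) ((\f.(\g.(\h.(f (g h))))) (\f.(\g.(\h.((f h) g))))))
  Redex: ((\f.(\g.(\h.(f (g h))))) (\f.(\g.(\h.((f h) g)))))
  Redex: ((\d.(\e.((d e) e))) t)
Total redexes: 3

Answer: 3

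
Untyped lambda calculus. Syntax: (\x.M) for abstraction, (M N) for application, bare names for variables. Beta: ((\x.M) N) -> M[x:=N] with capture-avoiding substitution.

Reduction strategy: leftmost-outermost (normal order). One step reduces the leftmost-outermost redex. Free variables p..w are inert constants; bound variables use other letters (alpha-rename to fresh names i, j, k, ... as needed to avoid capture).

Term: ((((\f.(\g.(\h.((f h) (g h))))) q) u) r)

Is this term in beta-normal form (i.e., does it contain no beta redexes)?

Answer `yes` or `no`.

Answer: no

Derivation:
Term: ((((\f.(\g.(\h.((f h) (g h))))) q) u) r)
Found 1 beta redex(es).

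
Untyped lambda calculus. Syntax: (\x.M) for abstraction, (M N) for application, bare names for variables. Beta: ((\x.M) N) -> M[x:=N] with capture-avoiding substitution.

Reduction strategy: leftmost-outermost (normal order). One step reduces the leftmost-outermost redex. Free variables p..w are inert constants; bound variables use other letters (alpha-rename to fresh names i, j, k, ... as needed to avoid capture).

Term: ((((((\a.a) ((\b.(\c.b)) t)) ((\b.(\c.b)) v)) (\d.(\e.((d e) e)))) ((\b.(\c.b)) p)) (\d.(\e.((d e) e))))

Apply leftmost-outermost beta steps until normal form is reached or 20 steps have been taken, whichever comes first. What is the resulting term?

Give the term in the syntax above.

Answer: (((t (\d.(\e.((d e) e)))) (\c.p)) (\d.(\e.((d e) e))))

Derivation:
Step 0: ((((((\a.a) ((\b.(\c.b)) t)) ((\b.(\c.b)) v)) (\d.(\e.((d e) e)))) ((\b.(\c.b)) p)) (\d.(\e.((d e) e))))
Step 1: ((((((\b.(\c.b)) t) ((\b.(\c.b)) v)) (\d.(\e.((d e) e)))) ((\b.(\c.b)) p)) (\d.(\e.((d e) e))))
Step 2: (((((\c.t) ((\b.(\c.b)) v)) (\d.(\e.((d e) e)))) ((\b.(\c.b)) p)) (\d.(\e.((d e) e))))
Step 3: (((t (\d.(\e.((d e) e)))) ((\b.(\c.b)) p)) (\d.(\e.((d e) e))))
Step 4: (((t (\d.(\e.((d e) e)))) (\c.p)) (\d.(\e.((d e) e))))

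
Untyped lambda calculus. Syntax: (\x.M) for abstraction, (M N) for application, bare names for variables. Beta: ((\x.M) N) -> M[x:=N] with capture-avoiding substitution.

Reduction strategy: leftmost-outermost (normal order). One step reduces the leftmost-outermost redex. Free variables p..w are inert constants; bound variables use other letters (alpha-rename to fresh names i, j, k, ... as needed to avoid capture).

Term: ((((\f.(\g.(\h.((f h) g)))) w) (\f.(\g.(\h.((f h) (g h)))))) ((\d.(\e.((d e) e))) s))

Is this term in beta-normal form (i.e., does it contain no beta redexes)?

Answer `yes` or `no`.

Term: ((((\f.(\g.(\h.((f h) g)))) w) (\f.(\g.(\h.((f h) (g h)))))) ((\d.(\e.((d e) e))) s))
Found 2 beta redex(es).

Answer: no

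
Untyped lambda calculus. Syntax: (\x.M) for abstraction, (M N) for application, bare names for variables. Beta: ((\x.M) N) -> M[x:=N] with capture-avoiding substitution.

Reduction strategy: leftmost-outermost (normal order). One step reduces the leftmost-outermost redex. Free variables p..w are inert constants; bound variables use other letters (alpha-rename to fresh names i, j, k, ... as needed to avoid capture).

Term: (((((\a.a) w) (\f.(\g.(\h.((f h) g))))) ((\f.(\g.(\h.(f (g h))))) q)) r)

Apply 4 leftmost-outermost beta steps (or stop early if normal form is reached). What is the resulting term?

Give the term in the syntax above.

Answer: (((w (\f.(\g.(\h.((f h) g))))) (\g.(\h.(q (g h))))) r)

Derivation:
Step 0: (((((\a.a) w) (\f.(\g.(\h.((f h) g))))) ((\f.(\g.(\h.(f (g h))))) q)) r)
Step 1: (((w (\f.(\g.(\h.((f h) g))))) ((\f.(\g.(\h.(f (g h))))) q)) r)
Step 2: (((w (\f.(\g.(\h.((f h) g))))) (\g.(\h.(q (g h))))) r)
Step 3: (normal form reached)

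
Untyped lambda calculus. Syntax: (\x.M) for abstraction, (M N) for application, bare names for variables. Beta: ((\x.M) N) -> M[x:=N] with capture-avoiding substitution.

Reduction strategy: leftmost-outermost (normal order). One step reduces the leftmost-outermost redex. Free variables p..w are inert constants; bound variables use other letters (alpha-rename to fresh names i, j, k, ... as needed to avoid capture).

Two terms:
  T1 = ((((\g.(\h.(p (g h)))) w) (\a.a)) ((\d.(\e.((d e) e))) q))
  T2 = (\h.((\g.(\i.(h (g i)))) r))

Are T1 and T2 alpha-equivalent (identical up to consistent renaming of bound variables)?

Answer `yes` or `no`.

Term 1: ((((\g.(\h.(p (g h)))) w) (\a.a)) ((\d.(\e.((d e) e))) q))
Term 2: (\h.((\g.(\i.(h (g i)))) r))
Alpha-equivalence: compare structure up to binder renaming.
Result: False

Answer: no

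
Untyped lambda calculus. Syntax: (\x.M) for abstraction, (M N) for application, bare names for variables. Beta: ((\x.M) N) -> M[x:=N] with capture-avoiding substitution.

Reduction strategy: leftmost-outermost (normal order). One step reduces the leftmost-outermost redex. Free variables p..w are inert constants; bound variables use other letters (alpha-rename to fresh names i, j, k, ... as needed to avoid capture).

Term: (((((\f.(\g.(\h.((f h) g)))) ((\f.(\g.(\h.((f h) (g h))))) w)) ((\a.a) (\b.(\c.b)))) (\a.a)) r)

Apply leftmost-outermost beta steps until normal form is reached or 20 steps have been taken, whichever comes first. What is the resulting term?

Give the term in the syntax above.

Step 0: (((((\f.(\g.(\h.((f h) g)))) ((\f.(\g.(\h.((f h) (g h))))) w)) ((\a.a) (\b.(\c.b)))) (\a.a)) r)
Step 1: ((((\g.(\h.((((\f.(\g.(\h.((f h) (g h))))) w) h) g))) ((\a.a) (\b.(\c.b)))) (\a.a)) r)
Step 2: (((\h.((((\f.(\g.(\h.((f h) (g h))))) w) h) ((\a.a) (\b.(\c.b))))) (\a.a)) r)
Step 3: (((((\f.(\g.(\h.((f h) (g h))))) w) (\a.a)) ((\a.a) (\b.(\c.b)))) r)
Step 4: ((((\g.(\h.((w h) (g h)))) (\a.a)) ((\a.a) (\b.(\c.b)))) r)
Step 5: (((\h.((w h) ((\a.a) h))) ((\a.a) (\b.(\c.b)))) r)
Step 6: (((w ((\a.a) (\b.(\c.b)))) ((\a.a) ((\a.a) (\b.(\c.b))))) r)
Step 7: (((w (\b.(\c.b))) ((\a.a) ((\a.a) (\b.(\c.b))))) r)
Step 8: (((w (\b.(\c.b))) ((\a.a) (\b.(\c.b)))) r)
Step 9: (((w (\b.(\c.b))) (\b.(\c.b))) r)

Answer: (((w (\b.(\c.b))) (\b.(\c.b))) r)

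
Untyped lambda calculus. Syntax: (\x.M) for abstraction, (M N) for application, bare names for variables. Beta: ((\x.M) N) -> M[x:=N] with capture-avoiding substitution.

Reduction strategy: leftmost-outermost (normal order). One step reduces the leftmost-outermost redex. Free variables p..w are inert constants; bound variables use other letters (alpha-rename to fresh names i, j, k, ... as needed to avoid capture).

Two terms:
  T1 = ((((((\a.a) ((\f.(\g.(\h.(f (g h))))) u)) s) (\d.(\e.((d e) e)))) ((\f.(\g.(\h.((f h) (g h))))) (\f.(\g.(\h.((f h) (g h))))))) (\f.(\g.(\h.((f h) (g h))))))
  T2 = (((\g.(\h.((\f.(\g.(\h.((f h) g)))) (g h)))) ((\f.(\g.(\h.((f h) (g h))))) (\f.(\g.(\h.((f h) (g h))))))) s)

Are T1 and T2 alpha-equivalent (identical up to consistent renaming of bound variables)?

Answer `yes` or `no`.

Answer: no

Derivation:
Term 1: ((((((\a.a) ((\f.(\g.(\h.(f (g h))))) u)) s) (\d.(\e.((d e) e)))) ((\f.(\g.(\h.((f h) (g h))))) (\f.(\g.(\h.((f h) (g h))))))) (\f.(\g.(\h.((f h) (g h))))))
Term 2: (((\g.(\h.((\f.(\g.(\h.((f h) g)))) (g h)))) ((\f.(\g.(\h.((f h) (g h))))) (\f.(\g.(\h.((f h) (g h))))))) s)
Alpha-equivalence: compare structure up to binder renaming.
Result: False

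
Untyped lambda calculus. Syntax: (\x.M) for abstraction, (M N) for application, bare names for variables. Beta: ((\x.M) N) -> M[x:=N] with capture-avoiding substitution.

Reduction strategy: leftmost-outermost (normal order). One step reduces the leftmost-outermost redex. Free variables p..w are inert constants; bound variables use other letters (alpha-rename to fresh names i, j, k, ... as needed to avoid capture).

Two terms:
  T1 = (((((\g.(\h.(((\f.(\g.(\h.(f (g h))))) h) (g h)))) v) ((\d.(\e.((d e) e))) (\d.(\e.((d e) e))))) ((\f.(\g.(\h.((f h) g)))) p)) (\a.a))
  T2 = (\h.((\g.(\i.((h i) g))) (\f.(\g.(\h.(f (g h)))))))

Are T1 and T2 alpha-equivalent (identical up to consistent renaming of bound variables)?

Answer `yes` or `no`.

Answer: no

Derivation:
Term 1: (((((\g.(\h.(((\f.(\g.(\h.(f (g h))))) h) (g h)))) v) ((\d.(\e.((d e) e))) (\d.(\e.((d e) e))))) ((\f.(\g.(\h.((f h) g)))) p)) (\a.a))
Term 2: (\h.((\g.(\i.((h i) g))) (\f.(\g.(\h.(f (g h)))))))
Alpha-equivalence: compare structure up to binder renaming.
Result: False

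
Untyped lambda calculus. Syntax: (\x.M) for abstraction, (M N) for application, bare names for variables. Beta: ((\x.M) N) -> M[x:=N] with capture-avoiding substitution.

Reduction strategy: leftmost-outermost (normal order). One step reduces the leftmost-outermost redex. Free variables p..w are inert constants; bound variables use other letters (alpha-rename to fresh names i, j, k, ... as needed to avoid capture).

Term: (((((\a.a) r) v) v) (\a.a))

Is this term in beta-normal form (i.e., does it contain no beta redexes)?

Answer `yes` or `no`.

Answer: no

Derivation:
Term: (((((\a.a) r) v) v) (\a.a))
Found 1 beta redex(es).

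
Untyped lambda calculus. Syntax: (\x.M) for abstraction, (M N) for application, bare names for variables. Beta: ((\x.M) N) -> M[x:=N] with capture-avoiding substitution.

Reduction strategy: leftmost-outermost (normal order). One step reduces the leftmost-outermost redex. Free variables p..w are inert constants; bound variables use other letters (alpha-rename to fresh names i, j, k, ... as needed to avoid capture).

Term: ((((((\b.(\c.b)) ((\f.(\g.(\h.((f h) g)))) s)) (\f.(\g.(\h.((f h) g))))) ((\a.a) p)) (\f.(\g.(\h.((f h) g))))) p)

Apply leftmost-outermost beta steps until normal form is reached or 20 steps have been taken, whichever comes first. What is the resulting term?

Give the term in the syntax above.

Answer: (((s (\f.(\g.(\h.((f h) g))))) p) p)

Derivation:
Step 0: ((((((\b.(\c.b)) ((\f.(\g.(\h.((f h) g)))) s)) (\f.(\g.(\h.((f h) g))))) ((\a.a) p)) (\f.(\g.(\h.((f h) g))))) p)
Step 1: (((((\c.((\f.(\g.(\h.((f h) g)))) s)) (\f.(\g.(\h.((f h) g))))) ((\a.a) p)) (\f.(\g.(\h.((f h) g))))) p)
Step 2: (((((\f.(\g.(\h.((f h) g)))) s) ((\a.a) p)) (\f.(\g.(\h.((f h) g))))) p)
Step 3: ((((\g.(\h.((s h) g))) ((\a.a) p)) (\f.(\g.(\h.((f h) g))))) p)
Step 4: (((\h.((s h) ((\a.a) p))) (\f.(\g.(\h.((f h) g))))) p)
Step 5: (((s (\f.(\g.(\h.((f h) g))))) ((\a.a) p)) p)
Step 6: (((s (\f.(\g.(\h.((f h) g))))) p) p)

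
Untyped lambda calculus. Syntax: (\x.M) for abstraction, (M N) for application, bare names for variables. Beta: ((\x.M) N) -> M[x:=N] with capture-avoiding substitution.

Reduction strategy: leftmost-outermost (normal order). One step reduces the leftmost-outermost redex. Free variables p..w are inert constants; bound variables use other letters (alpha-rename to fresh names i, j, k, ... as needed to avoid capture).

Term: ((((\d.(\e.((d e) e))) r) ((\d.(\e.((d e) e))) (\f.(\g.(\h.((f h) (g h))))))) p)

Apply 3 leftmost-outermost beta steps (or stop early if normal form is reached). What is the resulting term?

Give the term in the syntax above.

Answer: (((r (\e.(((\f.(\g.(\h.((f h) (g h))))) e) e))) ((\d.(\e.((d e) e))) (\f.(\g.(\h.((f h) (g h))))))) p)

Derivation:
Step 0: ((((\d.(\e.((d e) e))) r) ((\d.(\e.((d e) e))) (\f.(\g.(\h.((f h) (g h))))))) p)
Step 1: (((\e.((r e) e)) ((\d.(\e.((d e) e))) (\f.(\g.(\h.((f h) (g h))))))) p)
Step 2: (((r ((\d.(\e.((d e) e))) (\f.(\g.(\h.((f h) (g h))))))) ((\d.(\e.((d e) e))) (\f.(\g.(\h.((f h) (g h))))))) p)
Step 3: (((r (\e.(((\f.(\g.(\h.((f h) (g h))))) e) e))) ((\d.(\e.((d e) e))) (\f.(\g.(\h.((f h) (g h))))))) p)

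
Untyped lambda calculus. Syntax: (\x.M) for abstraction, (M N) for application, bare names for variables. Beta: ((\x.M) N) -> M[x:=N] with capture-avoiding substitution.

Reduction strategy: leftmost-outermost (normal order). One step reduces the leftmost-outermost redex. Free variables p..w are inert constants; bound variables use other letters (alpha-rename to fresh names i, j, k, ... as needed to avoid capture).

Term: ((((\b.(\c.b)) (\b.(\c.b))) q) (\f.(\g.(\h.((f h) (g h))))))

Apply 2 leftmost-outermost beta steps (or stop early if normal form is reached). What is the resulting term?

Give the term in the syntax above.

Step 0: ((((\b.(\c.b)) (\b.(\c.b))) q) (\f.(\g.(\h.((f h) (g h))))))
Step 1: (((\c.(\b.(\c.b))) q) (\f.(\g.(\h.((f h) (g h))))))
Step 2: ((\b.(\c.b)) (\f.(\g.(\h.((f h) (g h))))))

Answer: ((\b.(\c.b)) (\f.(\g.(\h.((f h) (g h))))))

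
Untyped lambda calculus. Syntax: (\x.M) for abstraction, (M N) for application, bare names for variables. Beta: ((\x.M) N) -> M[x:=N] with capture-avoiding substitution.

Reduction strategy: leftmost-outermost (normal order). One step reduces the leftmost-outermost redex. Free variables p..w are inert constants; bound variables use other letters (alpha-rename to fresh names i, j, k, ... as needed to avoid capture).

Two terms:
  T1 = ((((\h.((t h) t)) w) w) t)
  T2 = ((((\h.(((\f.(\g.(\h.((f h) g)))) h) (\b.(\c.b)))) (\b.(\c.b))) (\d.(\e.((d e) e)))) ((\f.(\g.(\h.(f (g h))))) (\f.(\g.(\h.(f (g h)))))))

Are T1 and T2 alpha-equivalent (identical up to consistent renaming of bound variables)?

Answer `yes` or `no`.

Answer: no

Derivation:
Term 1: ((((\h.((t h) t)) w) w) t)
Term 2: ((((\h.(((\f.(\g.(\h.((f h) g)))) h) (\b.(\c.b)))) (\b.(\c.b))) (\d.(\e.((d e) e)))) ((\f.(\g.(\h.(f (g h))))) (\f.(\g.(\h.(f (g h)))))))
Alpha-equivalence: compare structure up to binder renaming.
Result: False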